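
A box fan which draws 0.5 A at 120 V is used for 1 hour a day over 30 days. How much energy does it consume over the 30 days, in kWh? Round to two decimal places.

1.80 kWh

Power = 0.5 A × 120 V = 60 W = 0.06 kW
Runtime = 1 h/day × 30 days = 30 h
Energy = 0.06 kW × 30 h = 1.8 kWh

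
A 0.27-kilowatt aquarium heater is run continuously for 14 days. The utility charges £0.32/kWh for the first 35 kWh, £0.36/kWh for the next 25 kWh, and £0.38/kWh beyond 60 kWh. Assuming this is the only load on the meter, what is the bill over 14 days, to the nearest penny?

Runtime = 24 h × 14 = 336 h
Energy = 0.27 kW × 336 h = 90.72 kWh
Tier 1 (0–35 kWh): 35 × £0.32 = £11.2
Tier 2 (35–60 kWh): 25 × £0.36 = £9
Above 60 kWh: 30.72 × £0.38 = £11.6736
Bill = £31.87

£31.87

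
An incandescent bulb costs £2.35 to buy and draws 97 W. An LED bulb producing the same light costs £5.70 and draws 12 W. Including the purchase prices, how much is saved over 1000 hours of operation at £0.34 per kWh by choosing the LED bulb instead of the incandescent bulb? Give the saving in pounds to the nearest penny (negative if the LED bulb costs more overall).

£25.55

incandescent bulb: £2.35 + (97/1000) kW × 1000 h × £0.34 = £2.35 + £32.98 = £35.33
LED bulb: £5.70 + (12/1000) kW × 1000 h × £0.34 = £5.70 + £4.08 = £9.78
Saving = £35.33 − £9.78 = £25.55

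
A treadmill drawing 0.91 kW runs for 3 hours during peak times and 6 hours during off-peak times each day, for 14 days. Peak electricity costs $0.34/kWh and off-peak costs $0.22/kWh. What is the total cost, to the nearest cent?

Peak energy = 0.91 kW × 3 h × 14 = 38.22 kWh
Off-peak energy = 0.91 kW × 6 h × 14 = 76.44 kWh
Cost = 38.22 × $0.34 + 76.44 × $0.22 = $12.9948 + $16.8168 = $29.81

$29.81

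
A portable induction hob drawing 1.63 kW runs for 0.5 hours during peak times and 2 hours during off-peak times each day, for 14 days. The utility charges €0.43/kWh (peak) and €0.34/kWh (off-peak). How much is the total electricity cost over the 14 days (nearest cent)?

Peak energy = 1.63 kW × 0.5 h × 14 = 11.41 kWh
Off-peak energy = 1.63 kW × 2 h × 14 = 45.64 kWh
Cost = 11.41 × €0.43 + 45.64 × €0.34 = €4.9063 + €15.5176 = €20.42

€20.42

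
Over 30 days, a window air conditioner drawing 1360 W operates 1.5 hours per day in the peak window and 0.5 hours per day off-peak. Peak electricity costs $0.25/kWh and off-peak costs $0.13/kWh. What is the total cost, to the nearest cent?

Peak energy = 1.36 kW × 1.5 h × 30 = 61.2 kWh
Off-peak energy = 1.36 kW × 0.5 h × 30 = 20.4 kWh
Cost = 61.2 × $0.25 + 20.4 × $0.13 = $15.3 + $2.652 = $17.95

$17.95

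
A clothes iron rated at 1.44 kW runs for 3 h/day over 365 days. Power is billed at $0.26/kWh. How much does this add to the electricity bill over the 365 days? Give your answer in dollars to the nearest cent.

Runtime = 3 h/day × 365 days = 1095 h
Energy = 1.44 kW × 1095 h = 1576.8 kWh
Cost = 1576.8 kWh × $0.26/kWh = $409.97

$409.97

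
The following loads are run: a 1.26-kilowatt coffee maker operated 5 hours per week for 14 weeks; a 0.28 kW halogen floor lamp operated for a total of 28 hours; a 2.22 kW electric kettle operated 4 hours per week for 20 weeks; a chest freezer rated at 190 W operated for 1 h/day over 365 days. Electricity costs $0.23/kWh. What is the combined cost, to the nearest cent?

coffee maker: Runtime = 5 h/week × 14 weeks = 70 h
coffee maker: 1.26 kW × 70 h = 88.2 kWh
halogen floor lamp: 0.28 kW × 28 h = 7.84 kWh
electric kettle: Runtime = 4 h/week × 20 weeks = 80 h
electric kettle: 2.22 kW × 80 h = 177.6 kWh
chest freezer: Runtime = 1 h/day × 365 days = 365 h
chest freezer: 0.19 kW × 365 h = 69.35 kWh
Total energy = 342.99 kWh
Cost = 342.99 × $0.23 = $78.89

$78.89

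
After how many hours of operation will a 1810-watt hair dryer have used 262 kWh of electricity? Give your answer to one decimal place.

Hours = 262 kWh ÷ 1.81 kW = 144.8 h

144.8 h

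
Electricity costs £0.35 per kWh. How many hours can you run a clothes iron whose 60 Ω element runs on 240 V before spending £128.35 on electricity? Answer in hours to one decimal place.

382.0 h

Power = V²/R = 240²/60 = 960 W = 0.96 kW
Energy available = £128.35 ÷ £0.35/kWh = 366.7143 kWh
Hours = 366.7143 kWh ÷ 0.96 kW = 382.0 h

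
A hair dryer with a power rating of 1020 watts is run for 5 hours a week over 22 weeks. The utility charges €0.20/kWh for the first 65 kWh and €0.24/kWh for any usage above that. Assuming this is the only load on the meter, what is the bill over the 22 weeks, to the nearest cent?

€24.33

Runtime = 5 h/week × 22 weeks = 110 h
Energy = 1.02 kW × 110 h = 112.2 kWh
Tier 1 (0–65 kWh): 65 × €0.20 = €13
Above 65 kWh: 47.2 × €0.24 = €11.328
Bill = €24.33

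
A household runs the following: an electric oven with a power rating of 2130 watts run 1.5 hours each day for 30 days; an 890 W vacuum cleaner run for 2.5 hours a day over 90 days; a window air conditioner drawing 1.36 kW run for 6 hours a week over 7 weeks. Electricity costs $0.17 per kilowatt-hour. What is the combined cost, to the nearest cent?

$60.05

electric oven: Runtime = 1.5 h/day × 30 days = 45 h
electric oven: 2.13 kW × 45 h = 95.85 kWh
vacuum cleaner: Runtime = 2.5 h/day × 90 days = 225 h
vacuum cleaner: 0.89 kW × 225 h = 200.25 kWh
window air conditioner: Runtime = 6 h/week × 7 weeks = 42 h
window air conditioner: 1.36 kW × 42 h = 57.12 kWh
Total energy = 353.22 kWh
Cost = 353.22 × $0.17 = $60.05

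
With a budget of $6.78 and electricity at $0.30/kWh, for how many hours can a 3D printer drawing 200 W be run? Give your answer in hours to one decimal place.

Energy available = $6.78 ÷ $0.30/kWh = 22.6 kWh
Hours = 22.6 kWh ÷ 0.2 kW = 113.0 h

113.0 h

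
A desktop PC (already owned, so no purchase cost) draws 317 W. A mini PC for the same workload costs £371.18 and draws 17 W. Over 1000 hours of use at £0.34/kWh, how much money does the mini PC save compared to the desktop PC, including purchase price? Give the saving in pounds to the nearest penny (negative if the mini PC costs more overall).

desktop PC: £0.00 + (317/1000) kW × 1000 h × £0.34 = £0.00 + £107.78 = £107.78
mini PC: £371.18 + (17/1000) kW × 1000 h × £0.34 = £371.18 + £5.78 = £376.96
Saving = £107.78 − £376.96 = −£269.18

-£269.18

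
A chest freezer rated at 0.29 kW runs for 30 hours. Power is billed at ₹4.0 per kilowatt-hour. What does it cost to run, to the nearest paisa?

Energy = 0.29 kW × 30 h = 8.7 kWh
Cost = 8.7 kWh × ₹4.0/kWh = ₹34.80

₹34.80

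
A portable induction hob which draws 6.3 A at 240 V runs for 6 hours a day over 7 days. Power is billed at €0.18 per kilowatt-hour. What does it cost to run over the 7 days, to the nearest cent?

Power = 6.3 A × 240 V = 1512 W = 1.512 kW
Runtime = 6 h/day × 7 days = 42 h
Energy = 1.512 kW × 42 h = 63.504 kWh
Cost = 63.504 kWh × €0.18/kWh = €11.43

€11.43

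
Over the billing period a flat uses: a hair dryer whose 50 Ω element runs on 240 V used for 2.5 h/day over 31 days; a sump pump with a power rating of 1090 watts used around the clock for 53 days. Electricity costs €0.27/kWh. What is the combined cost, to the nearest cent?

€398.46

hair dryer: Power = V²/R = 240²/50 = 1152 W = 1.152 kW
hair dryer: Runtime = 2.5 h/day × 31 days = 77.5 h
hair dryer: 1.152 kW × 77.5 h = 89.28 kWh
sump pump: Runtime = 24 h × 53 = 1272 h
sump pump: 1.09 kW × 1272 h = 1386.48 kWh
Total energy = 1475.76 kWh
Cost = 1475.76 × €0.27 = €398.46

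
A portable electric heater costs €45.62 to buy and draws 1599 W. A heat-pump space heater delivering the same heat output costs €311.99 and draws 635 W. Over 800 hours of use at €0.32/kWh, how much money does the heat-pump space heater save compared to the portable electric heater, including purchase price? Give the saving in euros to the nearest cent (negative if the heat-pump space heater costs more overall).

portable electric heater: €45.62 + (1599/1000) kW × 800 h × €0.32 = €45.62 + €409.344 = €454.964
heat-pump space heater: €311.99 + (635/1000) kW × 800 h × €0.32 = €311.99 + €162.56 = €474.55
Saving = €454.964 − €474.55 = −€19.586 → -€19.59

-€19.59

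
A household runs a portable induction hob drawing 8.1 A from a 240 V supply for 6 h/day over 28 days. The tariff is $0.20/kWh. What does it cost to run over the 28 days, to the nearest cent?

Power = 8.1 A × 240 V = 1944 W = 1.944 kW
Runtime = 6 h/day × 28 days = 168 h
Energy = 1.944 kW × 168 h = 326.592 kWh
Cost = 326.592 kWh × $0.20/kWh = $65.32

$65.32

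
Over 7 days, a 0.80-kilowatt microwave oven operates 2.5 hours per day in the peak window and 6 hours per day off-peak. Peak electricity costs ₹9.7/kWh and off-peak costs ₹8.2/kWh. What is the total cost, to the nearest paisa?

Peak energy = 0.8 kW × 2.5 h × 7 = 14 kWh
Off-peak energy = 0.8 kW × 6 h × 7 = 33.6 kWh
Cost = 14 × ₹9.7 + 33.6 × ₹8.2 = ₹135.8 + ₹275.52 = ₹411.32

₹411.32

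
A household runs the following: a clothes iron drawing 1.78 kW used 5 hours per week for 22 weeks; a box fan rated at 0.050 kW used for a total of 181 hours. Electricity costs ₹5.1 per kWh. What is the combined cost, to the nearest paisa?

clothes iron: Runtime = 5 h/week × 22 weeks = 110 h
clothes iron: 1.78 kW × 110 h = 195.8 kWh
box fan: 0.05 kW × 181 h = 9.05 kWh
Total energy = 204.85 kWh
Cost = 204.85 × ₹5.1 = ₹1044.74

₹1044.74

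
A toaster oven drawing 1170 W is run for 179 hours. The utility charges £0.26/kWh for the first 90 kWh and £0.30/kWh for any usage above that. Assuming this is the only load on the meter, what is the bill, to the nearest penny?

Energy = 1.17 kW × 179 h = 209.43 kWh
Tier 1 (0–90 kWh): 90 × £0.26 = £23.4
Above 90 kWh: 119.43 × £0.30 = £35.829
Bill = £59.23

£59.23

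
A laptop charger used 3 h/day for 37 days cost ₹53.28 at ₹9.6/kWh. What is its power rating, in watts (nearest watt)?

Energy = ₹53.28 ÷ ₹9.6/kWh = 5.55 kWh
Runtime = 3 h/day × 37 days = 111 h
Power = 5.55 kWh ÷ 111 h = 0.05 kW = 50 W

50 W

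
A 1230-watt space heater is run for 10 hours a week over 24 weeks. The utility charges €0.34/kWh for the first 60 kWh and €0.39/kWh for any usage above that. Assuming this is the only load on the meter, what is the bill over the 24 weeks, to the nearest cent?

€112.13

Runtime = 10 h/week × 24 weeks = 240 h
Energy = 1.23 kW × 240 h = 295.2 kWh
Tier 1 (0–60 kWh): 60 × €0.34 = €20.4
Above 60 kWh: 235.2 × €0.39 = €91.728
Bill = €112.13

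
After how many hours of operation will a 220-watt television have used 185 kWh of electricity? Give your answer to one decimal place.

840.9 h

Hours = 185 kWh ÷ 0.22 kW = 840.9 h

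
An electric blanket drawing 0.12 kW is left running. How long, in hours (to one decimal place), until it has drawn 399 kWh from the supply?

Hours = 399 kWh ÷ 0.12 kW = 3325.0 h

3325.0 h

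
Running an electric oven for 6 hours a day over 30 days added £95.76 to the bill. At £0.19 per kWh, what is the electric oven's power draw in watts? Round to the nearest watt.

2800 W

Energy = £95.76 ÷ £0.19/kWh = 504 kWh
Runtime = 6 h/day × 30 days = 180 h
Power = 504 kWh ÷ 180 h = 2.8 kW = 2800 W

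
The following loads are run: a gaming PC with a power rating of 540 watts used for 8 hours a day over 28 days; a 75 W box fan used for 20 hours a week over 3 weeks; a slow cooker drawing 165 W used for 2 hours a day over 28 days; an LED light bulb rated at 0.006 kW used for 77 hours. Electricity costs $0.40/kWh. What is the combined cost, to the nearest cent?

gaming PC: Runtime = 8 h/day × 28 days = 224 h
gaming PC: 0.54 kW × 224 h = 120.96 kWh
box fan: Runtime = 20 h/week × 3 weeks = 60 h
box fan: 0.075 kW × 60 h = 4.5 kWh
slow cooker: Runtime = 2 h/day × 28 days = 56 h
slow cooker: 0.165 kW × 56 h = 9.24 kWh
LED light bulb: 0.006 kW × 77 h = 0.462 kWh
Total energy = 135.162 kWh
Cost = 135.162 × $0.40 = $54.06

$54.06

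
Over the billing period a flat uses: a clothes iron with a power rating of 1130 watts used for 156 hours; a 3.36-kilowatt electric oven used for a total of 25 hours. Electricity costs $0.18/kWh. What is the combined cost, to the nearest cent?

$46.85

clothes iron: 1.13 kW × 156 h = 176.28 kWh
electric oven: 3.36 kW × 25 h = 84 kWh
Total energy = 260.28 kWh
Cost = 260.28 × $0.18 = $46.85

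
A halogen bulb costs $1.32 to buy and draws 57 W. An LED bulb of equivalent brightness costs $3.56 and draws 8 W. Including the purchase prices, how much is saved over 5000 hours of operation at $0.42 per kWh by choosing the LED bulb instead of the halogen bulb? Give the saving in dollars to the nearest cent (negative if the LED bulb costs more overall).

$100.66

halogen bulb: $1.32 + (57/1000) kW × 5000 h × $0.42 = $1.32 + $119.7 = $121.02
LED bulb: $3.56 + (8/1000) kW × 5000 h × $0.42 = $3.56 + $16.8 = $20.36
Saving = $121.02 − $20.36 = $100.66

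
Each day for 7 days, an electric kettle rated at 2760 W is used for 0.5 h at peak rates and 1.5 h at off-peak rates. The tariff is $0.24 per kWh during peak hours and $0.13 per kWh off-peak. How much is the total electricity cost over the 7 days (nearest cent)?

$6.09

Peak energy = 2.76 kW × 0.5 h × 7 = 9.66 kWh
Off-peak energy = 2.76 kW × 1.5 h × 7 = 28.98 kWh
Cost = 9.66 × $0.24 + 28.98 × $0.13 = $2.3184 + $3.7674 = $6.09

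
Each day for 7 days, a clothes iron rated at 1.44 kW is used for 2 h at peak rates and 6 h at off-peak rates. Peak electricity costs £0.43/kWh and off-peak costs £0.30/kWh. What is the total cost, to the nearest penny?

Peak energy = 1.44 kW × 2 h × 7 = 20.16 kWh
Off-peak energy = 1.44 kW × 6 h × 7 = 60.48 kWh
Cost = 20.16 × £0.43 + 60.48 × £0.30 = £8.6688 + £18.144 = £26.81

£26.81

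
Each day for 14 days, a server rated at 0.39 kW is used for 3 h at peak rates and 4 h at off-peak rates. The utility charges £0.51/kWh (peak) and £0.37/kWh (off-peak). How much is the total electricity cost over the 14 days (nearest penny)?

Peak energy = 0.39 kW × 3 h × 14 = 16.38 kWh
Off-peak energy = 0.39 kW × 4 h × 14 = 21.84 kWh
Cost = 16.38 × £0.51 + 21.84 × £0.37 = £8.3538 + £8.0808 = £16.43

£16.43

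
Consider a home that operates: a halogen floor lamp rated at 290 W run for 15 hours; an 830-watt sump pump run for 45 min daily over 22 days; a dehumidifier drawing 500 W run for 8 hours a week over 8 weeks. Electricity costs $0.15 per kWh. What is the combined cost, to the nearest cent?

$7.51

halogen floor lamp: 0.29 kW × 15 h = 4.35 kWh
sump pump: Runtime = 45 min × 22 = 990 min = 16.5 h
sump pump: 0.83 kW × 16.5 h = 13.695 kWh
dehumidifier: Runtime = 8 h/week × 8 weeks = 64 h
dehumidifier: 0.5 kW × 64 h = 32 kWh
Total energy = 50.045 kWh
Cost = 50.045 × $0.15 = $7.51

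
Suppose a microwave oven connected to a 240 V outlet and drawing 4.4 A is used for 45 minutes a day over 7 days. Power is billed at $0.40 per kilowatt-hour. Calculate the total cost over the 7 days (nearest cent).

$2.22

Power = 4.4 A × 240 V = 1056 W = 1.056 kW
Runtime = 45 min × 7 = 315 min = 5.25 h
Energy = 1.056 kW × 5.25 h = 5.544 kWh
Cost = 5.544 kWh × $0.40/kWh = $2.22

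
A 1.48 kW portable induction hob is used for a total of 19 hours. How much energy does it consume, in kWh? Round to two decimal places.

Energy = 1.48 kW × 19 h = 28.12 kWh

28.12 kWh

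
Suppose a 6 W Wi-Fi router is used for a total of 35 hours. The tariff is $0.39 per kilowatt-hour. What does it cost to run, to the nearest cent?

$0.08

Energy = 0.006 kW × 35 h = 0.21 kWh
Cost = 0.21 kWh × $0.39/kWh = $0.08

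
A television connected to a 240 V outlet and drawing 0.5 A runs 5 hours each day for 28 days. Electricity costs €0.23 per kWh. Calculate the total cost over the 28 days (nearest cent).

Power = 0.5 A × 240 V = 120 W = 0.12 kW
Runtime = 5 h/day × 28 days = 140 h
Energy = 0.12 kW × 140 h = 16.8 kWh
Cost = 16.8 kWh × €0.23/kWh = €3.86

€3.86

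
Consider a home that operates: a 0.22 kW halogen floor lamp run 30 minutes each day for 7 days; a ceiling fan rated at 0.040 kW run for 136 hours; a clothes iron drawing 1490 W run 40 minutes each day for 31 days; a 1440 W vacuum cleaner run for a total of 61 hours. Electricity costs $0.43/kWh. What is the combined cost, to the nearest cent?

halogen floor lamp: Runtime = 30 min × 7 = 210 min = 3.5 h
halogen floor lamp: 0.22 kW × 3.5 h = 0.77 kWh
ceiling fan: 0.04 kW × 136 h = 5.44 kWh
clothes iron: Runtime = 40 min × 31 = 1240 min = 20.666666… h
clothes iron: 1.49 kW × 20.666666… h = 30.793333… kWh
vacuum cleaner: 1.44 kW × 61 h = 87.84 kWh
Total energy = 124.843333… kWh
Cost = 124.843333… × $0.43 = $53.68

$53.68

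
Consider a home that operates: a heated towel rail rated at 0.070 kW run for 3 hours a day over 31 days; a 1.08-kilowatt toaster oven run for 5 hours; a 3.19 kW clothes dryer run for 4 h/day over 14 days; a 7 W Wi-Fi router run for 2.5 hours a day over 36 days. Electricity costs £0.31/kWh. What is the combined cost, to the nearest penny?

heated towel rail: Runtime = 3 h/day × 31 days = 93 h
heated towel rail: 0.07 kW × 93 h = 6.51 kWh
toaster oven: 1.08 kW × 5 h = 5.4 kWh
clothes dryer: Runtime = 4 h/day × 14 days = 56 h
clothes dryer: 3.19 kW × 56 h = 178.64 kWh
Wi-Fi router: Runtime = 2.5 h/day × 36 days = 90 h
Wi-Fi router: 0.007 kW × 90 h = 0.63 kWh
Total energy = 191.18 kWh
Cost = 191.18 × £0.31 = £59.27

£59.27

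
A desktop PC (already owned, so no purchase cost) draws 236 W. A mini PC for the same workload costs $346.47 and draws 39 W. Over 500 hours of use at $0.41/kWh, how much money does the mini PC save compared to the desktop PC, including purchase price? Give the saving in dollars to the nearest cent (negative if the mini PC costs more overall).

desktop PC: $0.00 + (236/1000) kW × 500 h × $0.41 = $0.00 + $48.38 = $48.38
mini PC: $346.47 + (39/1000) kW × 500 h × $0.41 = $346.47 + $7.995 = $354.465
Saving = $48.38 − $354.465 = −$306.085 → -$306.09

-$306.09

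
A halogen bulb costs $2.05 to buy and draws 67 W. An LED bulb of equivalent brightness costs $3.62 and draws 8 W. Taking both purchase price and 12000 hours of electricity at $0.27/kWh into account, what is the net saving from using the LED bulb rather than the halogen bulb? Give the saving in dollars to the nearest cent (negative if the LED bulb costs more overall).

halogen bulb: $2.05 + (67/1000) kW × 12000 h × $0.27 = $2.05 + $217.08 = $219.13
LED bulb: $3.62 + (8/1000) kW × 12000 h × $0.27 = $3.62 + $25.92 = $29.54
Saving = $219.13 − $29.54 = $189.59

$189.59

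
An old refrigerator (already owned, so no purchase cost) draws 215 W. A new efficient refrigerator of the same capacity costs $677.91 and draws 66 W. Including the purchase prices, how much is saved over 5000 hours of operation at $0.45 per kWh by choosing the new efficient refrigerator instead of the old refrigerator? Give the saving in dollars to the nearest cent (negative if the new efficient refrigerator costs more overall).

old refrigerator: $0.00 + (215/1000) kW × 5000 h × $0.45 = $0.00 + $483.75 = $483.75
new efficient refrigerator: $677.91 + (66/1000) kW × 5000 h × $0.45 = $677.91 + $148.5 = $826.41
Saving = $483.75 − $826.41 = −$342.66

-$342.66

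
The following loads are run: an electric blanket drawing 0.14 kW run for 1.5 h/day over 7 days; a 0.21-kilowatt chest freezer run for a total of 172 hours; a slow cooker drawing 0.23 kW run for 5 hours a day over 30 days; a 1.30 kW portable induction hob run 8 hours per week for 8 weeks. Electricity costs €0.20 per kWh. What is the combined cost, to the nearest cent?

electric blanket: Runtime = 1.5 h/day × 7 days = 10.5 h
electric blanket: 0.14 kW × 10.5 h = 1.47 kWh
chest freezer: 0.21 kW × 172 h = 36.12 kWh
slow cooker: Runtime = 5 h/day × 30 days = 150 h
slow cooker: 0.23 kW × 150 h = 34.5 kWh
portable induction hob: Runtime = 8 h/week × 8 weeks = 64 h
portable induction hob: 1.3 kW × 64 h = 83.2 kWh
Total energy = 155.29 kWh
Cost = 155.29 × €0.20 = €31.06

€31.06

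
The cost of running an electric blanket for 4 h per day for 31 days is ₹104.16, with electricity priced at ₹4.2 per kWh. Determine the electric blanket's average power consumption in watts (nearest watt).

Energy = ₹104.16 ÷ ₹4.2/kWh = 24.8 kWh
Runtime = 4 h/day × 31 days = 124 h
Power = 24.8 kWh ÷ 124 h = 0.2 kW = 200 W

200 W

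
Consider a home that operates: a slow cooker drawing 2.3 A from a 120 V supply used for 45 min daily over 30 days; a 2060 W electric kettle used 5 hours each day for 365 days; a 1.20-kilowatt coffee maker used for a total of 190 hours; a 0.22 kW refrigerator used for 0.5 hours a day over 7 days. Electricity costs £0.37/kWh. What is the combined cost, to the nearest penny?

£1477.96

slow cooker: Power = 2.3 A × 120 V = 276 W = 0.276 kW
slow cooker: Runtime = 45 min × 30 = 1350 min = 22.5 h
slow cooker: 0.276 kW × 22.5 h = 6.21 kWh
electric kettle: Runtime = 5 h/day × 365 days = 1825 h
electric kettle: 2.06 kW × 1825 h = 3759.5 kWh
coffee maker: 1.2 kW × 190 h = 228 kWh
refrigerator: Runtime = 0.5 h/day × 7 days = 3.5 h
refrigerator: 0.22 kW × 3.5 h = 0.77 kWh
Total energy = 3994.48 kWh
Cost = 3994.48 × £0.37 = £1477.96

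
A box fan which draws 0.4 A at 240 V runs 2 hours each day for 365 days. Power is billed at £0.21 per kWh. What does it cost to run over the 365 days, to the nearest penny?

Power = 0.4 A × 240 V = 96 W = 0.096 kW
Runtime = 2 h/day × 365 days = 730 h
Energy = 0.096 kW × 730 h = 70.08 kWh
Cost = 70.08 kWh × £0.21/kWh = £14.72

£14.72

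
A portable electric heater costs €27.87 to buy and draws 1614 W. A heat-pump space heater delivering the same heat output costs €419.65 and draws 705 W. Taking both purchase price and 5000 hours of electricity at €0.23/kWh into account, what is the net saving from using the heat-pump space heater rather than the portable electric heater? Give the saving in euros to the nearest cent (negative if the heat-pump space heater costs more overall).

€653.57

portable electric heater: €27.87 + (1614/1000) kW × 5000 h × €0.23 = €27.87 + €1856.1 = €1883.97
heat-pump space heater: €419.65 + (705/1000) kW × 5000 h × €0.23 = €419.65 + €810.75 = €1230.4
Saving = €1883.97 − €1230.4 = €653.57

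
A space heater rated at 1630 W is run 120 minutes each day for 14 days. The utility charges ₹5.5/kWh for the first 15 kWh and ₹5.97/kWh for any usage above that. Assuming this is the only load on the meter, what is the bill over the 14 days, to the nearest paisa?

₹265.42

Runtime = 120 min × 14 = 1680 min = 28 h
Energy = 1.63 kW × 28 h = 45.64 kWh
Tier 1 (0–15 kWh): 15 × ₹5.5 = ₹82.5
Above 15 kWh: 30.64 × ₹5.97 = ₹182.9208
Bill = ₹265.42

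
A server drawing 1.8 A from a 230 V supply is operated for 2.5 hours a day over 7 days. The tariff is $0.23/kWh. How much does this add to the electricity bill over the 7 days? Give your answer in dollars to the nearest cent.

Power = 1.8 A × 230 V = 414 W = 0.414 kW
Runtime = 2.5 h/day × 7 days = 17.5 h
Energy = 0.414 kW × 17.5 h = 7.245 kWh
Cost = 7.245 kWh × $0.23/kWh = $1.67

$1.67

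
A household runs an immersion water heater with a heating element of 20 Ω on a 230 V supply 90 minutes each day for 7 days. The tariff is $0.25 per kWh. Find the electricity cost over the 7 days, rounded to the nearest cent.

Power = V²/R = 230²/20 = 2645 W = 2.645 kW
Runtime = 90 min × 7 = 630 min = 10.5 h
Energy = 2.645 kW × 10.5 h = 27.7725 kWh
Cost = 27.7725 kWh × $0.25/kWh = $6.94

$6.94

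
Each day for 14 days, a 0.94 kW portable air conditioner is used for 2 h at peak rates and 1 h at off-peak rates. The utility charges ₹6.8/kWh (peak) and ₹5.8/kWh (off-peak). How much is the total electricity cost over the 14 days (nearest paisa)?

Peak energy = 0.94 kW × 2 h × 14 = 26.32 kWh
Off-peak energy = 0.94 kW × 1 h × 14 = 13.16 kWh
Cost = 26.32 × ₹6.8 + 13.16 × ₹5.8 = ₹178.976 + ₹76.328 = ₹255.30

₹255.30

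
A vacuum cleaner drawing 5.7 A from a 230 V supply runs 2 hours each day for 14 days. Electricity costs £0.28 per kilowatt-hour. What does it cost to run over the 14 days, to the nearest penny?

£10.28

Power = 5.7 A × 230 V = 1311 W = 1.311 kW
Runtime = 2 h/day × 14 days = 28 h
Energy = 1.311 kW × 28 h = 36.708 kWh
Cost = 36.708 kWh × £0.28/kWh = £10.28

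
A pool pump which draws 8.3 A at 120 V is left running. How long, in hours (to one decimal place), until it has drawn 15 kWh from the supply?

Power = 8.3 A × 120 V = 996 W = 0.996 kW
Hours = 15 kWh ÷ 0.996 kW = 15.1 h

15.1 h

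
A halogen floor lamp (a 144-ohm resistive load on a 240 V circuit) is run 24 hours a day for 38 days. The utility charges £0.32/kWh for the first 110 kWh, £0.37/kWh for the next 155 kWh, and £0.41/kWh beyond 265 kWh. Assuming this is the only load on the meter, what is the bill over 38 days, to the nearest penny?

Power = V²/R = 240²/144 = 400 W = 0.4 kW
Runtime = 24 h × 38 = 912 h
Energy = 0.4 kW × 912 h = 364.8 kWh
Tier 1 (0–110 kWh): 110 × £0.32 = £35.2
Tier 2 (110–265 kWh): 155 × £0.37 = £57.35
Above 265 kWh: 99.8 × £0.41 = £40.918
Bill = £133.47

£133.47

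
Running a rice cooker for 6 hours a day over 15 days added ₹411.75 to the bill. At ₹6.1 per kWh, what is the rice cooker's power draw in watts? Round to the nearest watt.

Energy = ₹411.75 ÷ ₹6.1/kWh = 67.5 kWh
Runtime = 6 h/day × 15 days = 90 h
Power = 67.5 kWh ÷ 90 h = 0.75 kW = 750 W

750 W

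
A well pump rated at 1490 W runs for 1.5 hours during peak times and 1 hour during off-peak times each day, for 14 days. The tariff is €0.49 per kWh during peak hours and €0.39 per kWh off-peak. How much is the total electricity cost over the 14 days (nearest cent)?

Peak energy = 1.49 kW × 1.5 h × 14 = 31.29 kWh
Off-peak energy = 1.49 kW × 1 h × 14 = 20.86 kWh
Cost = 31.29 × €0.49 + 20.86 × €0.39 = €15.3321 + €8.1354 = €23.47

€23.47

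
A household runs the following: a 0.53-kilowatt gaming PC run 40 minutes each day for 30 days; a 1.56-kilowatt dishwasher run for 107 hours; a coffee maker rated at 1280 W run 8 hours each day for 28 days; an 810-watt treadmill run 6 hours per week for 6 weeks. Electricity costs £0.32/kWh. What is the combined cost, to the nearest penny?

£157.89

gaming PC: Runtime = 40 min × 30 = 1200 min = 20 h
gaming PC: 0.53 kW × 20 h = 10.6 kWh
dishwasher: 1.56 kW × 107 h = 166.92 kWh
coffee maker: Runtime = 8 h/day × 28 days = 224 h
coffee maker: 1.28 kW × 224 h = 286.72 kWh
treadmill: Runtime = 6 h/week × 6 weeks = 36 h
treadmill: 0.81 kW × 36 h = 29.16 kWh
Total energy = 493.4 kWh
Cost = 493.4 × £0.32 = £157.89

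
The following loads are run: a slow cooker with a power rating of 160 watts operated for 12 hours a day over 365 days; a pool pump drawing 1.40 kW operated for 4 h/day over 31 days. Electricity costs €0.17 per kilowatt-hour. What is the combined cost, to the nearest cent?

€148.65

slow cooker: Runtime = 12 h/day × 365 days = 4380 h
slow cooker: 0.16 kW × 4380 h = 700.8 kWh
pool pump: Runtime = 4 h/day × 31 days = 124 h
pool pump: 1.4 kW × 124 h = 173.6 kWh
Total energy = 874.4 kWh
Cost = 874.4 × €0.17 = €148.65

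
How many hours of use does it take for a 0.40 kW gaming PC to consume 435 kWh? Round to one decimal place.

1087.5 h

Hours = 435 kWh ÷ 0.4 kW = 1087.5 h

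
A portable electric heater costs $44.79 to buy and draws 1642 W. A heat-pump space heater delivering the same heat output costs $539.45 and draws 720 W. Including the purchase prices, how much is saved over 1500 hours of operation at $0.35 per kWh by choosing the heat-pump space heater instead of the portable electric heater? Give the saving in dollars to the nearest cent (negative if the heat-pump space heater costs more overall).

portable electric heater: $44.79 + (1642/1000) kW × 1500 h × $0.35 = $44.79 + $862.05 = $906.84
heat-pump space heater: $539.45 + (720/1000) kW × 1500 h × $0.35 = $539.45 + $378 = $917.45
Saving = $906.84 − $917.45 = −$10.61

-$10.61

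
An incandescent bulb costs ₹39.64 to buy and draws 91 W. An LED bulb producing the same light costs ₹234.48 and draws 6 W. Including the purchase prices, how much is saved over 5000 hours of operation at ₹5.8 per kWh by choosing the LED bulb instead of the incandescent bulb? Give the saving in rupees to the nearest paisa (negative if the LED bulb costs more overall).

incandescent bulb: ₹39.64 + (91/1000) kW × 5000 h × ₹5.8 = ₹39.64 + ₹2639 = ₹2678.64
LED bulb: ₹234.48 + (6/1000) kW × 5000 h × ₹5.8 = ₹234.48 + ₹174 = ₹408.48
Saving = ₹2678.64 − ₹408.48 = ₹2270.16

₹2270.16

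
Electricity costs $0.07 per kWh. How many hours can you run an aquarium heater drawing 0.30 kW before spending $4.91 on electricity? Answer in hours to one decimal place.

233.8 h

Energy available = $4.91 ÷ $0.07/kWh = 70.1429 kWh
Hours = 70.1429 kWh ÷ 0.3 kW = 233.8 h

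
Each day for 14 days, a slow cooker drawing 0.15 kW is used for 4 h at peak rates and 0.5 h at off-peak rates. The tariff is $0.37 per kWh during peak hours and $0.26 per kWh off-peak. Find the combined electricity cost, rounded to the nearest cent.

$3.38

Peak energy = 0.15 kW × 4 h × 14 = 8.4 kWh
Off-peak energy = 0.15 kW × 0.5 h × 14 = 1.05 kWh
Cost = 8.4 × $0.37 + 1.05 × $0.26 = $3.108 + $0.273 = $3.38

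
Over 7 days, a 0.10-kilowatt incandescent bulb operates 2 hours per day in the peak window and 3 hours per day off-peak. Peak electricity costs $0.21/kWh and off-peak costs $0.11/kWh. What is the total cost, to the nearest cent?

Peak energy = 0.1 kW × 2 h × 7 = 1.4 kWh
Off-peak energy = 0.1 kW × 3 h × 7 = 2.1 kWh
Cost = 1.4 × $0.21 + 2.1 × $0.11 = $0.294 + $0.231 = $0.53

$0.53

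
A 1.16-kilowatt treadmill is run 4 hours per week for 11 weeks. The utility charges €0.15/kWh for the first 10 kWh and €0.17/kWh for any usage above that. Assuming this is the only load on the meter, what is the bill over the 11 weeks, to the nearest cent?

€8.48

Runtime = 4 h/week × 11 weeks = 44 h
Energy = 1.16 kW × 44 h = 51.04 kWh
Tier 1 (0–10 kWh): 10 × €0.15 = €1.5
Above 10 kWh: 41.04 × €0.17 = €6.9768
Bill = €8.48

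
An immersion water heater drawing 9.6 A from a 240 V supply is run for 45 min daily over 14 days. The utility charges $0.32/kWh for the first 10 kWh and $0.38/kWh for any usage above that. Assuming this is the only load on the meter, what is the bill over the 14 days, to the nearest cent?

Power = 9.6 A × 240 V = 2304 W = 2.304 kW
Runtime = 45 min × 14 = 630 min = 10.5 h
Energy = 2.304 kW × 10.5 h = 24.192 kWh
Tier 1 (0–10 kWh): 10 × $0.32 = $3.2
Above 10 kWh: 14.192 × $0.38 = $5.39296
Bill = $8.59

$8.59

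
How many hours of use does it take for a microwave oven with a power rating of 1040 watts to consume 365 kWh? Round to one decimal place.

351.0 h

Hours = 365 kWh ÷ 1.04 kW = 351.0 h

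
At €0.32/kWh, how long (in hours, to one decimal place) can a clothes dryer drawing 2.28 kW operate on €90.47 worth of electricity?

124.0 h

Energy available = €90.47 ÷ €0.32/kWh = 282.7188 kWh
Hours = 282.7188 kWh ÷ 2.28 kW = 124.0 h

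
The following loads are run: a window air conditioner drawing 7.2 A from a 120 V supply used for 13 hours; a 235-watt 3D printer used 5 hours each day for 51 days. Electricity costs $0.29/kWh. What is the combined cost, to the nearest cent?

$20.64

window air conditioner: Power = 7.2 A × 120 V = 864 W = 0.864 kW
window air conditioner: 0.864 kW × 13 h = 11.232 kWh
3D printer: Runtime = 5 h/day × 51 days = 255 h
3D printer: 0.235 kW × 255 h = 59.925 kWh
Total energy = 71.157 kWh
Cost = 71.157 × $0.29 = $20.64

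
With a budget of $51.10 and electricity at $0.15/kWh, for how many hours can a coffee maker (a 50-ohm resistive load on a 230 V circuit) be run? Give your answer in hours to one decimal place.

Power = V²/R = 230²/50 = 1058 W = 1.058 kW
Energy available = $51.10 ÷ $0.15/kWh = 340.6667 kWh
Hours = 340.6667 kWh ÷ 1.058 kW = 322.0 h

322.0 h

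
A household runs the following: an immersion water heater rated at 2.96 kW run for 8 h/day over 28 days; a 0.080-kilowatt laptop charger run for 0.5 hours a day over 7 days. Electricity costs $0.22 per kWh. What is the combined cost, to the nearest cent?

immersion water heater: Runtime = 8 h/day × 28 days = 224 h
immersion water heater: 2.96 kW × 224 h = 663.04 kWh
laptop charger: Runtime = 0.5 h/day × 7 days = 3.5 h
laptop charger: 0.08 kW × 3.5 h = 0.28 kWh
Total energy = 663.32 kWh
Cost = 663.32 × $0.22 = $145.93

$145.93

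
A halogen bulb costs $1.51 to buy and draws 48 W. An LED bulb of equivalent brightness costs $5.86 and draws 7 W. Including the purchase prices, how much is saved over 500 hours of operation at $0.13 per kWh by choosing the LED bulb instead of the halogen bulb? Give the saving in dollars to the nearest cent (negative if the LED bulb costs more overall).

halogen bulb: $1.51 + (48/1000) kW × 500 h × $0.13 = $1.51 + $3.12 = $4.63
LED bulb: $5.86 + (7/1000) kW × 500 h × $0.13 = $5.86 + $0.455 = $6.315
Saving = $4.63 − $6.315 = −$1.685 → -$1.69

-$1.69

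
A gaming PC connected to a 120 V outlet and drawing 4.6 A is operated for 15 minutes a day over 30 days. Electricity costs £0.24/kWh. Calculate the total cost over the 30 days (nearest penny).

Power = 4.6 A × 120 V = 552 W = 0.552 kW
Runtime = 15 min × 30 = 450 min = 7.5 h
Energy = 0.552 kW × 7.5 h = 4.14 kWh
Cost = 4.14 kWh × £0.24/kWh = £0.99

£0.99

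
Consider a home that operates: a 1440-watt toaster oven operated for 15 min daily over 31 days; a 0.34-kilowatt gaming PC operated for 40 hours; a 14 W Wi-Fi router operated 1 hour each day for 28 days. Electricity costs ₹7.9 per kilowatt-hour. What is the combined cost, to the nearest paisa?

toaster oven: Runtime = 15 min × 31 = 465 min = 7.75 h
toaster oven: 1.44 kW × 7.75 h = 11.16 kWh
gaming PC: 0.34 kW × 40 h = 13.6 kWh
Wi-Fi router: Runtime = 1 h/day × 28 days = 28 h
Wi-Fi router: 0.014 kW × 28 h = 0.392 kWh
Total energy = 25.152 kWh
Cost = 25.152 × ₹7.9 = ₹198.70

₹198.70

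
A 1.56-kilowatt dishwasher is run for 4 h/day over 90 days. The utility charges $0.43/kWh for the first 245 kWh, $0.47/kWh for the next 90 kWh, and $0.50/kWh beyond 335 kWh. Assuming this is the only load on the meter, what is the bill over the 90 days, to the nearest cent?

Runtime = 4 h/day × 90 days = 360 h
Energy = 1.56 kW × 360 h = 561.6 kWh
Tier 1 (0–245 kWh): 245 × $0.43 = $105.35
Tier 2 (245–335 kWh): 90 × $0.47 = $42.3
Above 335 kWh: 226.6 × $0.50 = $113.3
Bill = $260.95

$260.95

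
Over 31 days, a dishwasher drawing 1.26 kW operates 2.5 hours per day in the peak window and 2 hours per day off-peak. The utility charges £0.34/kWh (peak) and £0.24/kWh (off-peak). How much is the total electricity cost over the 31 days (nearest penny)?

Peak energy = 1.26 kW × 2.5 h × 31 = 97.65 kWh
Off-peak energy = 1.26 kW × 2 h × 31 = 78.12 kWh
Cost = 97.65 × £0.34 + 78.12 × £0.24 = £33.201 + £18.7488 = £51.95

£51.95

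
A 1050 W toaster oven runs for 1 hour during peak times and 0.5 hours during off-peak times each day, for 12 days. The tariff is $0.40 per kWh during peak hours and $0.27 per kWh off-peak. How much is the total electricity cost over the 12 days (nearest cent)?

$6.74

Peak energy = 1.05 kW × 1 h × 12 = 12.6 kWh
Off-peak energy = 1.05 kW × 0.5 h × 12 = 6.3 kWh
Cost = 12.6 × $0.40 + 6.3 × $0.27 = $5.04 + $1.701 = $6.74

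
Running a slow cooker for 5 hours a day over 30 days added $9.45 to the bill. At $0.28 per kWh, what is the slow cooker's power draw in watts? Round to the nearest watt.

Energy = $9.45 ÷ $0.28/kWh = 33.75 kWh
Runtime = 5 h/day × 30 days = 150 h
Power = 33.75 kWh ÷ 150 h = 0.225 kW = 225 W

225 W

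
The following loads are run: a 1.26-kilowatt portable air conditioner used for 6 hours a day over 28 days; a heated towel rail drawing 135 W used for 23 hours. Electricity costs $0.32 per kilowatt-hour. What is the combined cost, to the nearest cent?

$68.73

portable air conditioner: Runtime = 6 h/day × 28 days = 168 h
portable air conditioner: 1.26 kW × 168 h = 211.68 kWh
heated towel rail: 0.135 kW × 23 h = 3.105 kWh
Total energy = 214.785 kWh
Cost = 214.785 × $0.32 = $68.73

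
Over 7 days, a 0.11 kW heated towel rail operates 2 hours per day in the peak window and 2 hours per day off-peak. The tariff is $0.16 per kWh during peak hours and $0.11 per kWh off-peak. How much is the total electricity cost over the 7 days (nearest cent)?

Peak energy = 0.11 kW × 2 h × 7 = 1.54 kWh
Off-peak energy = 0.11 kW × 2 h × 7 = 1.54 kWh
Cost = 1.54 × $0.16 + 1.54 × $0.11 = $0.2464 + $0.1694 = $0.42

$0.42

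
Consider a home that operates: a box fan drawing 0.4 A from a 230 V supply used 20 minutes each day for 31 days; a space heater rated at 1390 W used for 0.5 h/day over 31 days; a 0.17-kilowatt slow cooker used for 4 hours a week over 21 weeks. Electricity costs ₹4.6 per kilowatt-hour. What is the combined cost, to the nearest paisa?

₹169.17

box fan: Power = 0.4 A × 230 V = 92 W = 0.092 kW
box fan: Runtime = 20 min × 31 = 620 min = 10.333333… h
box fan: 0.092 kW × 10.333333… h = 0.950666… kWh
space heater: Runtime = 0.5 h/day × 31 days = 15.5 h
space heater: 1.39 kW × 15.5 h = 21.545 kWh
slow cooker: Runtime = 4 h/week × 21 weeks = 84 h
slow cooker: 0.17 kW × 84 h = 14.28 kWh
Total energy = 36.775666… kWh
Cost = 36.775666… × ₹4.6 = ₹169.17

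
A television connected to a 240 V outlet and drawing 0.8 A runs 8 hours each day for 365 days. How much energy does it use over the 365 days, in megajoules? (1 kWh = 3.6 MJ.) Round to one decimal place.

2018.3 MJ

Power = 0.8 A × 240 V = 192 W = 0.192 kW
Runtime = 8 h/day × 365 days = 2920 h
Energy = 0.192 kW × 2920 h = 560.64 kWh
= 560.64 × 3.6 MJ = 2018.3 MJ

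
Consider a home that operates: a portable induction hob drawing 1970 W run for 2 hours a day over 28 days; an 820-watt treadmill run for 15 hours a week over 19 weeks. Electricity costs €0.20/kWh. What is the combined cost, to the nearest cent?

€68.80

portable induction hob: Runtime = 2 h/day × 28 days = 56 h
portable induction hob: 1.97 kW × 56 h = 110.32 kWh
treadmill: Runtime = 15 h/week × 19 weeks = 285 h
treadmill: 0.82 kW × 285 h = 233.7 kWh
Total energy = 344.02 kWh
Cost = 344.02 × €0.20 = €68.80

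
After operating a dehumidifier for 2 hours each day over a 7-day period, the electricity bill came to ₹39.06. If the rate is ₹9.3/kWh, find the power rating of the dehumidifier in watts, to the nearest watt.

300 W

Energy = ₹39.06 ÷ ₹9.3/kWh = 4.2 kWh
Runtime = 2 h/day × 7 days = 14 h
Power = 4.2 kWh ÷ 14 h = 0.3 kW = 300 W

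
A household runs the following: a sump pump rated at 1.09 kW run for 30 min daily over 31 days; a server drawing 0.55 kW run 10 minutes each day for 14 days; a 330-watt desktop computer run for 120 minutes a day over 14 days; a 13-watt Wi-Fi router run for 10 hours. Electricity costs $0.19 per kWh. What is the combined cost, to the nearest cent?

sump pump: Runtime = 30 min × 31 = 930 min = 15.5 h
sump pump: 1.09 kW × 15.5 h = 16.895 kWh
server: Runtime = 10 min × 14 = 140 min = 2.333333… h
server: 0.55 kW × 2.333333… h = 1.283333… kWh
desktop computer: Runtime = 120 min × 14 = 1680 min = 28 h
desktop computer: 0.33 kW × 28 h = 9.24 kWh
Wi-Fi router: 0.013 kW × 10 h = 0.13 kWh
Total energy = 27.548333… kWh
Cost = 27.548333… × $0.19 = $5.23

$5.23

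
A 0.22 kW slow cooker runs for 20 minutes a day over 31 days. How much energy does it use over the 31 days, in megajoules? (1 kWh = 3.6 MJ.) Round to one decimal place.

8.2 MJ

Runtime = 20 min × 31 = 620 min = 10.333333… h
Energy = 0.22 kW × 10.333333… h = 2.273333… kWh
= 2.273333… × 3.6 MJ = 8.2 MJ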